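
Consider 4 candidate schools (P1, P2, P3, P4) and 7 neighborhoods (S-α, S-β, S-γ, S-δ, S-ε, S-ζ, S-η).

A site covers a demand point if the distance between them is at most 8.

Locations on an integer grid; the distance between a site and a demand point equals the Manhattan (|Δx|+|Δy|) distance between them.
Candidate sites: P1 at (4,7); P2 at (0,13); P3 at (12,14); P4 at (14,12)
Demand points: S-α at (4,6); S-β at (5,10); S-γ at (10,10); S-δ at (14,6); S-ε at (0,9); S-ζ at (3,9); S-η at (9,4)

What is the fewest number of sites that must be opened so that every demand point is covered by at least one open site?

2

Coverage sets (demand points within 8 of each site):
  P1: {S-α, S-β, S-ε, S-ζ, S-η}
  P2: {S-β, S-ε, S-ζ}
  P3: {S-γ}
  P4: {S-γ, S-δ}
No single site covers all 7 demand points.
But {P1, P4} covers everything, so the minimum is 2.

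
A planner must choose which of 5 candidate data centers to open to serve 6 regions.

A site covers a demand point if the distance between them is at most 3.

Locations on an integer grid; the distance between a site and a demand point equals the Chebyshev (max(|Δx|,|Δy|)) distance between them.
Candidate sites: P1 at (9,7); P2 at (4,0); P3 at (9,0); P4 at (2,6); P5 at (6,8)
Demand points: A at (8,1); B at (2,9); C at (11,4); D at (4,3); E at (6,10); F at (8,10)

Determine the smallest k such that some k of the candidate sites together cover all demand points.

3

Coverage sets (demand points within 3 of each site):
  P1: {C, E, F}
  P2: {D}
  P3: {A}
  P4: {B, D}
  P5: {E, F}
No 2 sites suffice: every size-2 union leaves at least one demand point uncovered.
But {P1, P3, P4} covers everything, so the minimum is 3.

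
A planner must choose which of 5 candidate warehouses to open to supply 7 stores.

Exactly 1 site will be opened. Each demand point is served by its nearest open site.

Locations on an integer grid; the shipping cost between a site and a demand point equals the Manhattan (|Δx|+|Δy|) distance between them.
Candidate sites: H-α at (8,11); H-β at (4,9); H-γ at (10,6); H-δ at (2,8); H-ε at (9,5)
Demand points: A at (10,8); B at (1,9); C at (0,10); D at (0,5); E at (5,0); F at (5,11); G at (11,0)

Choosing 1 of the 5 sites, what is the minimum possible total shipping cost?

Open {H-β}.
  A→H-β 7, B→H-β 3, C→H-β 5, D→H-β 8, E→H-β 10, F→H-β 3, G→H-β 16  ⇒ total 52.
Compare {H-δ}: total 53.
Compare {H-ε}: total 65.
No size-1 selection does better; minimum is 52.

52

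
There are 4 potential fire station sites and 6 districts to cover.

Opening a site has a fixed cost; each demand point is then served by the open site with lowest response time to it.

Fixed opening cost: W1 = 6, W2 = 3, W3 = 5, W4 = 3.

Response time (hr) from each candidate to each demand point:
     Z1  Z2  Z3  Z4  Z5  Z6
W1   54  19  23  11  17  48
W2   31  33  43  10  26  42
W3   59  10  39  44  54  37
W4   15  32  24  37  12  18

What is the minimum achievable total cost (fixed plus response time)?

Open {W2, W3, W4}: assign each demand point to its cheapest open site.
  Z1→W4 15, Z2→W3 10, Z3→W4 24, Z4→W2 10, Z5→W4 12, Z6→W4 18
  response time 89, fixed 11 → total 100.
Compare {W1, W3, W4}: response time 89 + fixed 14 = 103.
Compare {W1, W2, W3, W4}: response time 88 + fixed 17 = 105.
Compare {W1, W4}: response time 98 + fixed 9 = 107.
All other subsets cost ≥ 103. Minimum total cost: 100.

100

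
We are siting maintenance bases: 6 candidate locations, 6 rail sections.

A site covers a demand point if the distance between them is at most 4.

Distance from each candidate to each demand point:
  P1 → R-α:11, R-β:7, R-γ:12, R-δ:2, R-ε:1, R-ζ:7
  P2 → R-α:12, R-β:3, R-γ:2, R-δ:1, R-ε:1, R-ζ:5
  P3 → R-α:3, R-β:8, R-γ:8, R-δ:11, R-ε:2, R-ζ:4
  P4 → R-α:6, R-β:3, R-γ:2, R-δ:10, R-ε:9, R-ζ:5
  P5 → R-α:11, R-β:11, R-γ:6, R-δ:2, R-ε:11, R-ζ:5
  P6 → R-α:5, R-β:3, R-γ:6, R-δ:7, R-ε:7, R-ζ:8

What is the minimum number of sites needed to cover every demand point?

Coverage sets (demand points within 4 of each site):
  P1: {R-δ, R-ε}
  P2: {R-β, R-γ, R-δ, R-ε}
  P3: {R-α, R-ε, R-ζ}
  P4: {R-β, R-γ}
  P5: {R-δ}
  P6: {R-β}
No single site covers all 6 demand points.
But {P2, P3} covers everything, so the minimum is 2.

2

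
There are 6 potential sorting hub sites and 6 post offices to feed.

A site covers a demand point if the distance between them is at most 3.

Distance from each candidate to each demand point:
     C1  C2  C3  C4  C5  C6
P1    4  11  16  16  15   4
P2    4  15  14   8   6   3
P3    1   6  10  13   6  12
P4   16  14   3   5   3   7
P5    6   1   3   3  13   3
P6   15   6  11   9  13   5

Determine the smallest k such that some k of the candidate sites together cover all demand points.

Coverage sets (demand points within 3 of each site):
  P1: {}
  P2: {C6}
  P3: {C1}
  P4: {C3, C5}
  P5: {C2, C3, C4, C6}
  P6: {}
No 2 sites suffice: every size-2 union leaves at least one demand point uncovered.
But {P3, P4, P5} covers everything, so the minimum is 3.

3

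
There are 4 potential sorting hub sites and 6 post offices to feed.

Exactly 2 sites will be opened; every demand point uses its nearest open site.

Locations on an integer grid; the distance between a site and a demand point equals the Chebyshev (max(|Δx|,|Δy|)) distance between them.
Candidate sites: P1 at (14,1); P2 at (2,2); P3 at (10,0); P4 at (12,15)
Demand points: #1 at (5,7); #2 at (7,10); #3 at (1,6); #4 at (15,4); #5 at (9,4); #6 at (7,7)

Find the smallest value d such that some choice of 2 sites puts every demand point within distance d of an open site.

8

Open {P1, P2}.
  Farthest demand point is #2 at distance 8 (to P2); all others are ≤ 8.
With {P2, P3} the worst case is 8.
With {P1, P3} the worst case is 9.
No size-2 selection achieves below 8.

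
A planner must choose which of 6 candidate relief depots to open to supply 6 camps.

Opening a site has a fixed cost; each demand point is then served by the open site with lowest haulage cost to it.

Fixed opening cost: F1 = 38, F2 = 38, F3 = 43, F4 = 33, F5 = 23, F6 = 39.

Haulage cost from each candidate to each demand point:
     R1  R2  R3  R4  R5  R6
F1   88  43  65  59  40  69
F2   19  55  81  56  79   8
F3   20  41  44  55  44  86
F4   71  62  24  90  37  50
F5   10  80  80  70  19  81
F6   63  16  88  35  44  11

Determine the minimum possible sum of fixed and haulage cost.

210

Open {F4, F5, F6}: assign each demand point to its cheapest open site.
  R1→F5 10, R2→F6 16, R3→F4 24, R4→F6 35, R5→F5 19, R6→F6 11
  haulage cost 115, fixed 95 → total 210.
Compare {F5, F6}: haulage cost 171 + fixed 62 = 233.
Compare {F3, F5, F6}: haulage cost 135 + fixed 105 = 240.
Compare {F2, F4, F5, F6}: haulage cost 112 + fixed 133 = 245.
All other subsets cost ≥ 233. Minimum total cost: 210.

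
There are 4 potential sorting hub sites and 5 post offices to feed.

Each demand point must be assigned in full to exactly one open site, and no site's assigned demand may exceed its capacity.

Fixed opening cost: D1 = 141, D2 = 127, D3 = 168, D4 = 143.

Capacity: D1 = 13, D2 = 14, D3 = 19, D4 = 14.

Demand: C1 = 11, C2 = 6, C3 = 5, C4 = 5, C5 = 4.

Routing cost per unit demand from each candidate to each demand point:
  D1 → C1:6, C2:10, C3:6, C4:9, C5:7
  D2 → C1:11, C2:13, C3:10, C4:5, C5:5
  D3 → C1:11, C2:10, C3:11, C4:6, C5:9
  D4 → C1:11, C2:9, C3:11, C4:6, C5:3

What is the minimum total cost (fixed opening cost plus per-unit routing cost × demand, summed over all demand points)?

571

Open {D2, D3}; cheapest assignment that respects the capacities:
  D2 (cap 14, load 14): C3, C4, C5 — cost 5×10 + 5×5 + 4×5 = 95
  D3 (cap 19, load 17): C1, C2 — cost 11×11 + 6×10 = 181
  Shipping 276, fixed 295 → total 571.
  Any other capacity-feasible assignment to {D2, D3} ships for at least 276.
Compare {D3, D4}: its best feasible assignment gives total 589.
Compare {D1, D2, D4}: its best feasible assignment gives total 618.
Every other set of open sites that can feasibly serve all demand totals ≥ 589 even under its best assignment. Minimum: 571.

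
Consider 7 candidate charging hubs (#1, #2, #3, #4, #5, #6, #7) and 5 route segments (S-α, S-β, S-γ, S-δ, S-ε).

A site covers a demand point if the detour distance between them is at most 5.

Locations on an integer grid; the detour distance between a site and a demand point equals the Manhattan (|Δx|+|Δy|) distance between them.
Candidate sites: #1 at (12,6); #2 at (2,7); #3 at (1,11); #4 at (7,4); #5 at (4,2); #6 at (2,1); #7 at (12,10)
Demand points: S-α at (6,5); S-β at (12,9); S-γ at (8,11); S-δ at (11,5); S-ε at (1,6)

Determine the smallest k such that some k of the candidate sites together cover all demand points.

Coverage sets (demand points within 5 of each site):
  #1: {S-β, S-δ}
  #2: {S-ε}
  #3: {S-ε}
  #4: {S-α, S-δ}
  #5: {S-α}
  #6: {}
  #7: {S-β, S-γ}
No 2 sites suffice: every size-2 union leaves at least one demand point uncovered.
But {#2, #4, #7} covers everything, so the minimum is 3.

3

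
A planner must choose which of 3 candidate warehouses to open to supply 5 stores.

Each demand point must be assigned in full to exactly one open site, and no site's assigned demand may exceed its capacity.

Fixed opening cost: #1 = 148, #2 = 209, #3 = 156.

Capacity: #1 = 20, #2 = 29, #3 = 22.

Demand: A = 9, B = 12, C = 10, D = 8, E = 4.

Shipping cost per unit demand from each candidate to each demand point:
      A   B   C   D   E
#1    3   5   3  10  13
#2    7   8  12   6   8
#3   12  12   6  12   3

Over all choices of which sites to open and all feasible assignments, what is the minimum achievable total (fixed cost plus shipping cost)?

590

Open {#1, #2}; cheapest assignment that respects the capacities:
  #1 (cap 20, load 19): A, C — cost 9×3 + 10×3 = 57
  #2 (cap 29, load 24): B, D, E — cost 12×8 + 8×6 + 4×8 = 176
  Shipping 233, fixed 357 → total 590.
  Any other capacity-feasible assignment to {#1, #2} ships for at least 233.
Compare {#2, #3}: its best feasible assignment gives total 644.
Compare {#1, #2, #3}: its best feasible assignment gives total 726.
Every other set of open sites that can feasibly serve all demand totals ≥ 644 even under its best assignment. Minimum: 590.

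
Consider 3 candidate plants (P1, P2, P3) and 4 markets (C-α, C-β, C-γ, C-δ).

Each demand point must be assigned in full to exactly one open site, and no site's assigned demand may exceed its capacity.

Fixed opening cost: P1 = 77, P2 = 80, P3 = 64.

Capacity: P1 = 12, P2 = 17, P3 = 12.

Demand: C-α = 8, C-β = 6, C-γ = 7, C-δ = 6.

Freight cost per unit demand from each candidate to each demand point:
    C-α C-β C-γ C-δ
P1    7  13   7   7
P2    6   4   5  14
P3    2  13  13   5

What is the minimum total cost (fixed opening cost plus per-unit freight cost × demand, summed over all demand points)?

Open {P2, P3}; cheapest assignment that respects the capacities:
  P2 (cap 17, load 15): C-α, C-γ — cost 8×6 + 7×5 = 83
  P3 (cap 12, load 12): C-β, C-δ — cost 6×13 + 6×5 = 108
  Shipping 191, fixed 144 → total 335.
  Any other capacity-feasible assignment to {P2, P3} ships for at least 191.
Compare {P1, P2, P3}: its best feasible assignment gives total 338.
Compare {P1, P2}: its best feasible assignment gives total 360.
Every other set of open sites that can feasibly serve all demand totals ≥ 338 even under its best assignment. Minimum: 335.

335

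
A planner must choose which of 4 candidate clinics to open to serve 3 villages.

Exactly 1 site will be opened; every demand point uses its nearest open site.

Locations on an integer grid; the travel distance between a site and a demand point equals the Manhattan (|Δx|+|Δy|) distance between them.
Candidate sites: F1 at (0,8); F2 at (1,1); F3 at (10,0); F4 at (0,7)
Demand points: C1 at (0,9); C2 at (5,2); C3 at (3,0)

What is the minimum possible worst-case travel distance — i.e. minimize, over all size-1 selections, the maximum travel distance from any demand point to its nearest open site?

Open {F2}.
  Farthest demand point is C1 at travel distance 9 (to F2); all others are ≤ 9.
With {F4} the worst case is 10.
With {F1} the worst case is 11.
No size-1 selection achieves below 9.

9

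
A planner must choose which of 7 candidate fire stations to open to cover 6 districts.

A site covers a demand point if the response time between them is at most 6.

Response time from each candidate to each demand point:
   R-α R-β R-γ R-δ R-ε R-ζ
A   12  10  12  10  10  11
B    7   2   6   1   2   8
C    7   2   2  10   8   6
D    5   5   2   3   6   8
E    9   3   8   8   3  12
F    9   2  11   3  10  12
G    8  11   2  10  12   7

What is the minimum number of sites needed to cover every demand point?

Coverage sets (demand points within 6 of each site):
  A: {}
  B: {R-β, R-γ, R-δ, R-ε}
  C: {R-β, R-γ, R-ζ}
  D: {R-α, R-β, R-γ, R-δ, R-ε}
  E: {R-β, R-ε}
  F: {R-β, R-δ}
  G: {R-γ}
No single site covers all 6 demand points.
But {C, D} covers everything, so the minimum is 2.

2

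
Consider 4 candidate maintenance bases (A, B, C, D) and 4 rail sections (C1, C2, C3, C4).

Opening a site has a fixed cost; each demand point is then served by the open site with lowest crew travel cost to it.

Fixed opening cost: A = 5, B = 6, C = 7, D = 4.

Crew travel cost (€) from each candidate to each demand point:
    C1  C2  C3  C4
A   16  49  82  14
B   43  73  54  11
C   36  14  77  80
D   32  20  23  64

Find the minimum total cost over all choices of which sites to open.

82

Open {A, D}: assign each demand point to its cheapest open site.
  C1→A 16, C2→D 20, C3→D 23, C4→A 14
  crew travel cost 73, fixed 9 → total 82.
Compare {A, C, D}: crew travel cost 67 + fixed 16 = 83.
Compare {A, B, D}: crew travel cost 70 + fixed 15 = 85.
Compare {A, B, C, D}: crew travel cost 64 + fixed 22 = 86.
All other subsets cost ≥ 83. Minimum total cost: 82.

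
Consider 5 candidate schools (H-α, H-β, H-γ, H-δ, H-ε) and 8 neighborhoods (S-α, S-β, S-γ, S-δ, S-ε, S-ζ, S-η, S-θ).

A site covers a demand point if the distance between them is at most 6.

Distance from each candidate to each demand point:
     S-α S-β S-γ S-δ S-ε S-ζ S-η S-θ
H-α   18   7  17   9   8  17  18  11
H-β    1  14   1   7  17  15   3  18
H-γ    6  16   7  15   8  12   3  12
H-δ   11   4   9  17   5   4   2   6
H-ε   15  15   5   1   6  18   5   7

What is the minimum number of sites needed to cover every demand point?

3

Coverage sets (demand points within 6 of each site):
  H-α: {}
  H-β: {S-α, S-γ, S-η}
  H-γ: {S-α, S-η}
  H-δ: {S-β, S-ε, S-ζ, S-η, S-θ}
  H-ε: {S-γ, S-δ, S-ε, S-η}
No 2 sites suffice: every size-2 union leaves at least one demand point uncovered.
But {H-β, H-δ, H-ε} covers everything, so the minimum is 3.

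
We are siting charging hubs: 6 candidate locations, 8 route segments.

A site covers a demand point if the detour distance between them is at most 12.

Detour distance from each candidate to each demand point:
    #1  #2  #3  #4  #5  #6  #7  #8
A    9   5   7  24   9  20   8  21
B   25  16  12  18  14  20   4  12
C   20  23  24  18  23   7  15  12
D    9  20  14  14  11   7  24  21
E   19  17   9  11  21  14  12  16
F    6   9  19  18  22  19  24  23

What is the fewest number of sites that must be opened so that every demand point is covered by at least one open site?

Coverage sets (demand points within 12 of each site):
  A: {#1, #2, #3, #5, #7}
  B: {#3, #7, #8}
  C: {#6, #8}
  D: {#1, #5, #6}
  E: {#3, #4, #7}
  F: {#1, #2}
No 2 sites suffice: every size-2 union leaves at least one demand point uncovered.
But {A, C, E} covers everything, so the minimum is 3.

3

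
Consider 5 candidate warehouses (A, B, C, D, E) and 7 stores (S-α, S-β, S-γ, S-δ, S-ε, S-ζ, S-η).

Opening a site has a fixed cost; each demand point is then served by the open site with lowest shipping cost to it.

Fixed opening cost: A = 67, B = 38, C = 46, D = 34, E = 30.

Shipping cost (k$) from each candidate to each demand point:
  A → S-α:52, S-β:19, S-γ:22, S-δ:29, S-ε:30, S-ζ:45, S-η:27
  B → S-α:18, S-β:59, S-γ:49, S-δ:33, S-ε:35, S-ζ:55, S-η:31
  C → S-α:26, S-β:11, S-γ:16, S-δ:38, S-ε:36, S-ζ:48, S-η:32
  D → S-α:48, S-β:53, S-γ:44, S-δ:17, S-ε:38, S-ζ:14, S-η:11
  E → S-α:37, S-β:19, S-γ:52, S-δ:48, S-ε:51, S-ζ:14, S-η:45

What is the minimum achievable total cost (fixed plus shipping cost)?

Open {C, D}: assign each demand point to its cheapest open site.
  S-α→C 26, S-β→C 11, S-γ→C 16, S-δ→D 17, S-ε→C 36, S-ζ→D 14, S-η→D 11
  shipping cost 131, fixed 80 → total 211.
Compare {B, C, D}: shipping cost 122 + fixed 118 = 240.
Compare {C, D, E}: shipping cost 131 + fixed 110 = 241.
Compare {D, E}: shipping cost 180 + fixed 64 = 244.
All other subsets cost ≥ 240. Minimum total cost: 211.

211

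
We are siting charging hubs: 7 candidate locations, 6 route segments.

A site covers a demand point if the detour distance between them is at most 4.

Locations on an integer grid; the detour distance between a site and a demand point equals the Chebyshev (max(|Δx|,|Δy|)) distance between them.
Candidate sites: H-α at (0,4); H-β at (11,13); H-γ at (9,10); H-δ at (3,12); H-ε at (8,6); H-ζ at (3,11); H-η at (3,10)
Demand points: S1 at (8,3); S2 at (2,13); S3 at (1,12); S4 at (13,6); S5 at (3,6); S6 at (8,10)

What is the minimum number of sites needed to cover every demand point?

Coverage sets (demand points within 4 of each site):
  H-α: {S5}
  H-β: {S6}
  H-γ: {S4, S6}
  H-δ: {S2, S3}
  H-ε: {S1, S6}
  H-ζ: {S2, S3}
  H-η: {S2, S3, S5}
No 2 sites suffice: every size-2 union leaves at least one demand point uncovered.
But {H-γ, H-ε, H-η} covers everything, so the minimum is 3.

3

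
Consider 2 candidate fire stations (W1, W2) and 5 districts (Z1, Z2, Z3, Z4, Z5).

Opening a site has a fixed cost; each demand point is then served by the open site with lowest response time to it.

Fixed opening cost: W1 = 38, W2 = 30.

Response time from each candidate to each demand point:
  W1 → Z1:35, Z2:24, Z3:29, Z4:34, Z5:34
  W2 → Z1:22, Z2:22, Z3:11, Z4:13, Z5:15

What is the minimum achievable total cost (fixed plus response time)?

Open {W2}: assign each demand point to its cheapest open site.
  Z1→W2 22, Z2→W2 22, Z3→W2 11, Z4→W2 13, Z5→W2 15
  response time 83, fixed 30 → total 113.
Compare {W1, W2}: response time 83 + fixed 68 = 151.
Compare {W1}: response time 156 + fixed 38 = 194.

113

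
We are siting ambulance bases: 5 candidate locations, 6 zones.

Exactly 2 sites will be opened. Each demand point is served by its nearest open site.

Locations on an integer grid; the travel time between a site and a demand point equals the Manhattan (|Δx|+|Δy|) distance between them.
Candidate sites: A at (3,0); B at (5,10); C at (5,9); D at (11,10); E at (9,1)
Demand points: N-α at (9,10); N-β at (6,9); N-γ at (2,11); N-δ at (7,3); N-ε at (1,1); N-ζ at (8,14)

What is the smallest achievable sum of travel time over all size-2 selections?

27

Open {A, B}.
  N-α→B 4, N-β→B 2, N-γ→B 4, N-δ→A 7, N-ε→A 3, N-ζ→B 7  ⇒ total 27.
Compare {A, C}: total 29.
Compare {B, E}: total 29.
No size-2 selection does better; minimum is 27.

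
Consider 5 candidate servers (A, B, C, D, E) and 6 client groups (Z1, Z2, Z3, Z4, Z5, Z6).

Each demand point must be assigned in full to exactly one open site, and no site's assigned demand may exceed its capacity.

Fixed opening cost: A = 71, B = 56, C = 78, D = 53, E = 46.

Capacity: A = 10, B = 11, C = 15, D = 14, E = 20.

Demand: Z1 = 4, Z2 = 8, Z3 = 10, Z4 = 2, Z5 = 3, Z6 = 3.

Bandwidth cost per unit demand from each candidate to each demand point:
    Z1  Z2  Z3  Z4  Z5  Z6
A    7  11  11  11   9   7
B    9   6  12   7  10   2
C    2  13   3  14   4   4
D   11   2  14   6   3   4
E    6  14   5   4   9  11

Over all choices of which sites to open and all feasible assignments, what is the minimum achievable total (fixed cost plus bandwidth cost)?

218

Open {D, E}; cheapest assignment that respects the capacities:
  D (cap 14, load 14): Z2, Z5, Z6 — cost 8×2 + 3×3 + 3×4 = 37
  E (cap 20, load 16): Z1, Z3, Z4 — cost 4×6 + 10×5 + 2×4 = 82
  Shipping 119, fixed 99 → total 218.
  Any other capacity-feasible assignment to {D, E} ships for at least 119.
Compare {C, D, E}: its best feasible assignment gives total 260.
Compare {B, E}: its best feasible assignment gives total 265.
Every other set of open sites that can feasibly serve all demand totals ≥ 260 even under its best assignment. Minimum: 218.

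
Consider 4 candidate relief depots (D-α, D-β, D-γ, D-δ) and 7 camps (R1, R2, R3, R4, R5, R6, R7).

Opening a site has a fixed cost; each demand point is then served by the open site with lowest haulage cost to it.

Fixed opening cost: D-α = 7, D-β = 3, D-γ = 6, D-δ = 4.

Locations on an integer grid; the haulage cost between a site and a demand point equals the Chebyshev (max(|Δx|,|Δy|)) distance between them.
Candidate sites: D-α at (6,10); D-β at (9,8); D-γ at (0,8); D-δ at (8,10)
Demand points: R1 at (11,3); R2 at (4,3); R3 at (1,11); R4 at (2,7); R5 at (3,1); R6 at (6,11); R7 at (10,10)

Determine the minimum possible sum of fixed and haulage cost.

Open {D-β, D-γ}: assign each demand point to its cheapest open site.
  R1→D-β 5, R2→D-β 5, R3→D-γ 3, R4→D-γ 2, R5→D-β 7, R6→D-β 3, R7→D-β 2
  haulage cost 27, fixed 9 → total 36.
Compare {D-γ, D-δ}: haulage cost 28 + fixed 10 = 38.
Compare {D-α, D-β}: haulage cost 29 + fixed 10 = 39.
Compare {D-β, D-γ, D-δ}: haulage cost 26 + fixed 13 = 39.
All other subsets cost ≥ 38. Minimum total cost: 36.

36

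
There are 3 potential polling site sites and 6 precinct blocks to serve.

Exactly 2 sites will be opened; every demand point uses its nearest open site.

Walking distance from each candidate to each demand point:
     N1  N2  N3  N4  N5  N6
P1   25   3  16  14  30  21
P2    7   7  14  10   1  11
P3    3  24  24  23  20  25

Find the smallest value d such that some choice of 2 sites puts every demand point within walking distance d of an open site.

Open {P1, P2}.
  Farthest demand point is N3 at walking distance 14 (to P2); all others are ≤ 14.
With {P2, P3} the worst case is 14.
With {P1, P3} the worst case is 21.
No size-2 selection achieves below 14.

14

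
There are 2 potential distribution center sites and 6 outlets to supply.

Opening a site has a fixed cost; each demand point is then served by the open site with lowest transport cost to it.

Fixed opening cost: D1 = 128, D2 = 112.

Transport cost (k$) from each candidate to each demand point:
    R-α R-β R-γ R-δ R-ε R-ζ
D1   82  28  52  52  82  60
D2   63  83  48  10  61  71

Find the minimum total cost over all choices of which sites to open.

448

Open {D2}: assign each demand point to its cheapest open site.
  R-α→D2 63, R-β→D2 83, R-γ→D2 48, R-δ→D2 10, R-ε→D2 61, R-ζ→D2 71
  transport cost 336, fixed 112 → total 448.
Compare {D1}: transport cost 356 + fixed 128 = 484.
Compare {D1, D2}: transport cost 270 + fixed 240 = 510.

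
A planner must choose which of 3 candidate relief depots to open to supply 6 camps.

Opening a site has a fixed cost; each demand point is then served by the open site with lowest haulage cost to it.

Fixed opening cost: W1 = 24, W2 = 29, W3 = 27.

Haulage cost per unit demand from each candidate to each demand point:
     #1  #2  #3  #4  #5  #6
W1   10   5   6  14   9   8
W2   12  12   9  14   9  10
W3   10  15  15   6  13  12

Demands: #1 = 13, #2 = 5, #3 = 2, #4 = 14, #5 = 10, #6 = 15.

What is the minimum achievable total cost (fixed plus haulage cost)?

Open {W1, W3}: assign each demand point to its cheapest open site.
  #1→W1 13×10=130, #2→W1 5×5=25, #3→W1 2×6=12, #4→W3 14×6=84, #5→W1 10×9=90, #6→W1 15×8=120
  haulage cost 461, fixed 51 → total 512.
Compare {W1, W2, W3}: haulage cost 461 + fixed 80 = 541.
Compare {W2, W3}: haulage cost 532 + fixed 56 = 588.
Compare {W1}: haulage cost 573 + fixed 24 = 597.
All other subsets cost ≥ 541. Minimum total cost: 512.

512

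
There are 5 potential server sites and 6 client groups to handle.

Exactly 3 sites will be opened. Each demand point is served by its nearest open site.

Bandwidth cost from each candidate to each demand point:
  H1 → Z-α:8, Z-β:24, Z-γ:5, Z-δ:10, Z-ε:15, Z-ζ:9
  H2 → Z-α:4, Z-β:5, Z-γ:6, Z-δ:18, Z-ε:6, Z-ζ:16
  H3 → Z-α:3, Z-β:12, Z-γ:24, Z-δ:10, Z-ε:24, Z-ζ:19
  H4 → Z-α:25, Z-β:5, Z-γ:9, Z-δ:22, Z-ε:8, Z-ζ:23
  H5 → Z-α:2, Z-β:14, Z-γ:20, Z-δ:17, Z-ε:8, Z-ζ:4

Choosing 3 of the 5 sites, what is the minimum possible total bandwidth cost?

32

Open {H1, H2, H5}.
  Z-α→H5 2, Z-β→H2 5, Z-γ→H1 5, Z-δ→H1 10, Z-ε→H2 6, Z-ζ→H5 4  ⇒ total 32.
Compare {H2, H3, H5}: total 33.
Compare {H1, H4, H5}: total 34.
No size-3 selection does better; minimum is 32.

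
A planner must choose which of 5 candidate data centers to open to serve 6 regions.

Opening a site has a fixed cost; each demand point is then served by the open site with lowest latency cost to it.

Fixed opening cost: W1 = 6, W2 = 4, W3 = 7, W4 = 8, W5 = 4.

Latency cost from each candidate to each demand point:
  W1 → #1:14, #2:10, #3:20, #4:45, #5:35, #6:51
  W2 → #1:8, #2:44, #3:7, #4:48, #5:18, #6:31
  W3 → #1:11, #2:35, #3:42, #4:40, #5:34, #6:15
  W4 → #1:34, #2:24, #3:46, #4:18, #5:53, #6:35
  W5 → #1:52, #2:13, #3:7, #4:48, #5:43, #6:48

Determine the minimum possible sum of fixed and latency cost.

Open {W1, W2, W3, W4}: assign each demand point to its cheapest open site.
  #1→W2 8, #2→W1 10, #3→W2 7, #4→W4 18, #5→W2 18, #6→W3 15
  latency cost 76, fixed 25 → total 101.
Compare {W2, W3, W4, W5}: latency cost 79 + fixed 23 = 102.
Compare {W1, W2, W3, W4, W5}: latency cost 76 + fixed 29 = 105.
Compare {W2, W3, W4}: latency cost 90 + fixed 19 = 109.
All other subsets cost ≥ 102. Minimum total cost: 101.

101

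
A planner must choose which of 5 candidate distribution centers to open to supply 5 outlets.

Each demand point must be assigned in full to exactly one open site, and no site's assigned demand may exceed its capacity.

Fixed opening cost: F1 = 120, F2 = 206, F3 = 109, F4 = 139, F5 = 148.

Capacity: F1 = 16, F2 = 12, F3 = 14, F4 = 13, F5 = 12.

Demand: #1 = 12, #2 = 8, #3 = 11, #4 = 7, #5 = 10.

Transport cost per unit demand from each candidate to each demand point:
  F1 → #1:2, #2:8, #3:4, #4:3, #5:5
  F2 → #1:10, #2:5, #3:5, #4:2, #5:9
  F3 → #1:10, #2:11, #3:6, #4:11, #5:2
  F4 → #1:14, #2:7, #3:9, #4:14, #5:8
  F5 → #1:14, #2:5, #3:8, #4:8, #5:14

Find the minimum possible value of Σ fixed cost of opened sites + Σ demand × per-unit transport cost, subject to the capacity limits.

Open {F1, F3, F4, F5}; cheapest assignment that respects the capacities:
  F1 (cap 16, load 15): #2, #4 — cost 8×8 + 7×3 = 85
  F3 (cap 14, load 10): #5 — cost 10×2 = 20
  F4 (cap 13, load 12): #1 — cost 12×14 = 168
  F5 (cap 12, load 11): #3 — cost 11×8 = 88
  Shipping 361, fixed 516 → total 877.
  Any other capacity-feasible assignment to {F1, F3, F4, F5} ships for at least 361.
Compare {F1, F2, F3, F5}: its best feasible assignment gives total 896.
Compare {F1, F2, F3, F4}: its best feasible assignment gives total 898.
Every other set of open sites that can feasibly serve all demand totals ≥ 896 even under its best assignment. Minimum: 877.

877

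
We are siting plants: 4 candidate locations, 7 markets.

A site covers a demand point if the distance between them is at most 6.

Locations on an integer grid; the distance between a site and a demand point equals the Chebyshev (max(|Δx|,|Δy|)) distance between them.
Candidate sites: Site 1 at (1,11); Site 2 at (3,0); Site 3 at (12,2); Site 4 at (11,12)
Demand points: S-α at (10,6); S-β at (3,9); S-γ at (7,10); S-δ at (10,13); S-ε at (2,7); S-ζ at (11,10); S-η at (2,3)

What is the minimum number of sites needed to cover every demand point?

3

Coverage sets (demand points within 6 of each site):
  Site 1: {S-β, S-γ, S-ε}
  Site 2: {S-η}
  Site 3: {S-α}
  Site 4: {S-α, S-γ, S-δ, S-ζ}
No 2 sites suffice: every size-2 union leaves at least one demand point uncovered.
But {Site 1, Site 2, Site 4} covers everything, so the minimum is 3.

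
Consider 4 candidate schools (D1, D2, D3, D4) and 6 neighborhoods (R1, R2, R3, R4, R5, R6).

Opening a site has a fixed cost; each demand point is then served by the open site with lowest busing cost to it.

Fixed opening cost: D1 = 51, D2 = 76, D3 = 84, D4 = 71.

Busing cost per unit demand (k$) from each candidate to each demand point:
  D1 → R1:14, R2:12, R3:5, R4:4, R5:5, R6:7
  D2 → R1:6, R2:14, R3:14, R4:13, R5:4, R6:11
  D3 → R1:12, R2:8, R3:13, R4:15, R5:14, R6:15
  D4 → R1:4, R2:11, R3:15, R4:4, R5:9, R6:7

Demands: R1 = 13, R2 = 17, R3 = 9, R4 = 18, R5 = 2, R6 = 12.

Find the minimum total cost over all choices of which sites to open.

Open {D1, D4}: assign each demand point to its cheapest open site.
  R1→D4 13×4=52, R2→D4 17×11=187, R3→D1 9×5=45, R4→D1 18×4=72, R5→D1 2×5=10, R6→D1 12×7=84
  busing cost 450, fixed 122 → total 572.
Compare {D1, D3, D4}: busing cost 399 + fixed 206 = 605.
Compare {D1, D2}: busing cost 491 + fixed 127 = 618.
Compare {D4}: busing cost 548 + fixed 71 = 619.
All other subsets cost ≥ 605. Minimum total cost: 572.

572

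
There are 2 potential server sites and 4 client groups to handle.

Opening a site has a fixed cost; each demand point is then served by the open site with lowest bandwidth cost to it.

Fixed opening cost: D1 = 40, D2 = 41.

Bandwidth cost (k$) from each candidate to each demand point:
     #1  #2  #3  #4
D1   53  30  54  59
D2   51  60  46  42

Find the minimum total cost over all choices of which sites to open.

Open {D1}: assign each demand point to its cheapest open site.
  #1→D1 53, #2→D1 30, #3→D1 54, #4→D1 59
  bandwidth cost 196, fixed 40 → total 236.
Compare {D2}: bandwidth cost 199 + fixed 41 = 240.
Compare {D1, D2}: bandwidth cost 169 + fixed 81 = 250.

236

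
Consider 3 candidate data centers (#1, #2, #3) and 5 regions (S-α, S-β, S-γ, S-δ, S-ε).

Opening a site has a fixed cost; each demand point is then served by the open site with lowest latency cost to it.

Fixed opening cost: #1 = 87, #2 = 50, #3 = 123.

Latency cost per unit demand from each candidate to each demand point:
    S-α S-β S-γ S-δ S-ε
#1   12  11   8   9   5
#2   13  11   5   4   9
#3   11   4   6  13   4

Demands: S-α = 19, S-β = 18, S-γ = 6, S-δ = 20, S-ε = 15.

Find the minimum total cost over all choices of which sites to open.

Open {#2, #3}: assign each demand point to its cheapest open site.
  S-α→#3 19×11=209, S-β→#3 18×4=72, S-γ→#2 6×5=30, S-δ→#2 20×4=80, S-ε→#3 15×4=60
  latency cost 451, fixed 173 → total 624.
Compare {#1, #2, #3}: latency cost 451 + fixed 260 = 711.
Compare {#2}: latency cost 690 + fixed 50 = 740.
Compare {#1, #2}: latency cost 611 + fixed 137 = 748.
All other subsets cost ≥ 711. Minimum total cost: 624.

624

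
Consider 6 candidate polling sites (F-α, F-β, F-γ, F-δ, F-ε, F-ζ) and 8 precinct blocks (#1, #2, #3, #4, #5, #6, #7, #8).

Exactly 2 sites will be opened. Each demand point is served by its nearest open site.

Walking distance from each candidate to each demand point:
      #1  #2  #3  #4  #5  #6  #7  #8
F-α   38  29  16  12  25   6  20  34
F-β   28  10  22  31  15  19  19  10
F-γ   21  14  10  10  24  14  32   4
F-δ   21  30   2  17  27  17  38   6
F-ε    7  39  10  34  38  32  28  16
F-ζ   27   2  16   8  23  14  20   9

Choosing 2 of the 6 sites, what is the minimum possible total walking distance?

Open {F-ε, F-ζ}.
  #1→F-ε 7, #2→F-ζ 2, #3→F-ε 10, #4→F-ζ 8, #5→F-ζ 23, #6→F-ζ 14, #7→F-ζ 20, #8→F-ζ 9  ⇒ total 93.
Compare {F-δ, F-ζ}: total 96.
Compare {F-γ, F-ζ}: total 102.
No size-2 selection does better; minimum is 93.

93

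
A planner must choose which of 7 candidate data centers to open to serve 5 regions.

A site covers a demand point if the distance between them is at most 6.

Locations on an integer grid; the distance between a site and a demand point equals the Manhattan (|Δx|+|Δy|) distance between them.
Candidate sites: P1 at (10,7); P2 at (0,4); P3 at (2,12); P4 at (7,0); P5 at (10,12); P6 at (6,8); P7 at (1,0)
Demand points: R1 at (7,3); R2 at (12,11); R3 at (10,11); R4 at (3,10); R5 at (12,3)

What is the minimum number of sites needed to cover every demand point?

2

Coverage sets (demand points within 6 of each site):
  P1: {R2, R3, R5}
  P2: {}
  P3: {R4}
  P4: {R1}
  P5: {R2, R3}
  P6: {R1, R4}
  P7: {}
No single site covers all 5 demand points.
But {P1, P6} covers everything, so the minimum is 2.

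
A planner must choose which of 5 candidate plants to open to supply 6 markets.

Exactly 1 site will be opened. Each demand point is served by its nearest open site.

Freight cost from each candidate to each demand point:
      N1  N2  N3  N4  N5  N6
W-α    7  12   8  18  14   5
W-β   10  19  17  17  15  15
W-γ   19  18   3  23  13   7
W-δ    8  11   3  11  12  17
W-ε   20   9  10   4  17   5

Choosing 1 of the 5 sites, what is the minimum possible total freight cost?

Open {W-δ}.
  N1→W-δ 8, N2→W-δ 11, N3→W-δ 3, N4→W-δ 11, N5→W-δ 12, N6→W-δ 17  ⇒ total 62.
Compare {W-α}: total 64.
Compare {W-ε}: total 65.
No size-1 selection does better; minimum is 62.

62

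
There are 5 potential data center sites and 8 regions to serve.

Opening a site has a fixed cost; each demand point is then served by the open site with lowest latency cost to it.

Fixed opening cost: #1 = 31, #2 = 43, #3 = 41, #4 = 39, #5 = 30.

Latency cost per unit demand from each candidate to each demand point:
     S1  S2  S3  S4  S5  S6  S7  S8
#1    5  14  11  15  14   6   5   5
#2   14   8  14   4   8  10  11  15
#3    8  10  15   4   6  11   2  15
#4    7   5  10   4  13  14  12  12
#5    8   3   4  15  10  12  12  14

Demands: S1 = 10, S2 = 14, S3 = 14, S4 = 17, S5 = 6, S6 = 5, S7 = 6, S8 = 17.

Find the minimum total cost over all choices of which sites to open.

481

Open {#1, #3, #5}: assign each demand point to its cheapest open site.
  S1→#1 10×5=50, S2→#5 14×3=42, S3→#5 14×4=56, S4→#3 17×4=68, S5→#3 6×6=36, S6→#1 5×6=30, S7→#3 6×2=12, S8→#1 17×5=85
  latency cost 379, fixed 102 → total 481.
Compare {#1, #2, #5}: latency cost 409 + fixed 104 = 513.
Compare {#1, #3, #4, #5}: latency cost 379 + fixed 141 = 520.
Compare {#1, #4, #5}: latency cost 421 + fixed 100 = 521.
All other subsets cost ≥ 513. Minimum total cost: 481.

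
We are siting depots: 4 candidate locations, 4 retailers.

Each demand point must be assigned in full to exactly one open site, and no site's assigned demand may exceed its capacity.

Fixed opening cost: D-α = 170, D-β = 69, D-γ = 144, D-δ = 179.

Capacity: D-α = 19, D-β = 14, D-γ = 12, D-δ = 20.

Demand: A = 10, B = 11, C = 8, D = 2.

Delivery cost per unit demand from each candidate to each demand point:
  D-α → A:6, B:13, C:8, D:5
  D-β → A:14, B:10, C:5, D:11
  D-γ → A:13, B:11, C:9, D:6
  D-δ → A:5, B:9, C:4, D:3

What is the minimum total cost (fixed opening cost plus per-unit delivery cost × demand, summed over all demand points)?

446

Open {D-β, D-δ}; cheapest assignment that respects the capacities:
  D-β (cap 14, load 11): B — cost 11×10 = 110
  D-δ (cap 20, load 20): A, C, D — cost 10×5 + 8×4 + 2×3 = 88
  Shipping 198, fixed 248 → total 446.
  Any other capacity-feasible assignment to {D-β, D-δ} ships for at least 198.
Compare {D-α, D-β}: its best feasible assignment gives total 495.
Compare {D-γ, D-δ}: its best feasible assignment gives total 532.
Every other set of open sites that can feasibly serve all demand totals ≥ 495 even under its best assignment. Minimum: 446.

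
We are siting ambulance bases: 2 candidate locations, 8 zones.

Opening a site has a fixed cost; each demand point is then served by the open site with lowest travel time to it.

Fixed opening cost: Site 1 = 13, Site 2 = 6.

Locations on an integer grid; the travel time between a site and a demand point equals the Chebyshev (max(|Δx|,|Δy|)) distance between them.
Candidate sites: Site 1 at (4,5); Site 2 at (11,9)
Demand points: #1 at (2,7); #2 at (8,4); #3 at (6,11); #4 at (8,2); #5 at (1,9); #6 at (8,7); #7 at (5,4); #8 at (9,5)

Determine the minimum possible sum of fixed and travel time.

Open {Site 1}: assign each demand point to its cheapest open site.
  #1→Site 1 2, #2→Site 1 4, #3→Site 1 6, #4→Site 1 4, #5→Site 1 4, #6→Site 1 4, #7→Site 1 1, #8→Site 1 5
  travel time 30, fixed 13 → total 43.
Compare {Site 1, Site 2}: travel time 27 + fixed 19 = 46.
Compare {Site 2}: travel time 49 + fixed 6 = 55.

43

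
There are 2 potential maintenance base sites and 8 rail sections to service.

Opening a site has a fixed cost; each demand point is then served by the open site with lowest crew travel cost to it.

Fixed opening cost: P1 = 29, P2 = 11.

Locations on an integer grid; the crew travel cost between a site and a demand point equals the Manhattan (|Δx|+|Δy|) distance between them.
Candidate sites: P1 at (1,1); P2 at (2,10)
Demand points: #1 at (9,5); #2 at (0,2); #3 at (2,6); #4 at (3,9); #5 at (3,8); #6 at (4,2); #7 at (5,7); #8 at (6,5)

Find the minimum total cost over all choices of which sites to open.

67

Open {P2}: assign each demand point to its cheapest open site.
  #1→P2 12, #2→P2 10, #3→P2 4, #4→P2 2, #5→P2 3, #6→P2 10, #7→P2 6, #8→P2 9
  crew travel cost 56, fixed 11 → total 67.
Compare {P1, P2}: crew travel cost 42 + fixed 40 = 82.
Compare {P1}: crew travel cost 62 + fixed 29 = 91.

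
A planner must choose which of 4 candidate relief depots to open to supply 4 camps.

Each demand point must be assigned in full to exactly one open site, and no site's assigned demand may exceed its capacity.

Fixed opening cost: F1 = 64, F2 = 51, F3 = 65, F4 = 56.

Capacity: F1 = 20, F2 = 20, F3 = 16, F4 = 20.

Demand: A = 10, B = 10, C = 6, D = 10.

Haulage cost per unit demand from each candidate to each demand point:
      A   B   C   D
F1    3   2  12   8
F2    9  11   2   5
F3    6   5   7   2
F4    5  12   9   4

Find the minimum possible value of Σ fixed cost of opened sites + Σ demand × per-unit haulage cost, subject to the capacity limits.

Open {F1, F2}; cheapest assignment that respects the capacities:
  F1 (cap 20, load 20): A, B — cost 10×3 + 10×2 = 50
  F2 (cap 20, load 16): C, D — cost 6×2 + 10×5 = 62
  Shipping 112, fixed 115 → total 227.
  Any other capacity-feasible assignment to {F1, F2} ships for at least 112.
Compare {F1, F3}: its best feasible assignment gives total 241.
Compare {F1, F2, F3}: its best feasible assignment gives total 262.
Every other set of open sites that can feasibly serve all demand totals ≥ 241 even under its best assignment. Minimum: 227.

227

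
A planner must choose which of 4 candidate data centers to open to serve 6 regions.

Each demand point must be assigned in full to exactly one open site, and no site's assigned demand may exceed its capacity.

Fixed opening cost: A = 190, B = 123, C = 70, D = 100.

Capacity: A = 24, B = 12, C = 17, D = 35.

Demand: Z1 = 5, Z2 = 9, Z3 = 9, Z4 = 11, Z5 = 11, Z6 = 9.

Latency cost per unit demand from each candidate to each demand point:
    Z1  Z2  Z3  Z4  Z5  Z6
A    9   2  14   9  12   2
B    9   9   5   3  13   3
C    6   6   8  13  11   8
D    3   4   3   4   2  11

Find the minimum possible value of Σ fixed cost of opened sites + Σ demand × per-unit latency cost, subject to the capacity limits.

Open {A, D}; cheapest assignment that respects the capacities:
  A (cap 24, load 23): Z1, Z2, Z6 — cost 5×9 + 9×2 + 9×2 = 81
  D (cap 35, load 31): Z3, Z4, Z5 — cost 9×3 + 11×4 + 11×2 = 93
  Shipping 174, fixed 290 → total 464.
  Any other capacity-feasible assignment to {A, D} ships for at least 174.
Compare {B, C, D}: its best feasible assignment gives total 497.
Compare {A, C, D}: its best feasible assignment gives total 519.
Every other set of open sites that can feasibly serve all demand totals ≥ 497 even under its best assignment. Minimum: 464.

464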